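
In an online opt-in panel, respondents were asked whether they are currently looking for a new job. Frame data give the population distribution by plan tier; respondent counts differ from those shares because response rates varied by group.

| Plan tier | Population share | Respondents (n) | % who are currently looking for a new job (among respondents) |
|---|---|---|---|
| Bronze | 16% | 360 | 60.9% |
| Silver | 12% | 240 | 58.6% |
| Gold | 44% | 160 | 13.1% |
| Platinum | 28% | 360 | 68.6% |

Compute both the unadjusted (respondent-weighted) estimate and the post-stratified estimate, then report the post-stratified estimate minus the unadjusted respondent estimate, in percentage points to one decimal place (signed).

-14.3 percentage points

Naive respondent-only estimate (weights = respondent counts):
  (360/1120)×60.9 + (240/1120)×58.6 + (160/1120)×13.1 + (360/1120)×68.6 = 56.0536%
Post-stratified estimate weights by population shares:
  0.16×60.9 + 0.12×58.6 + 0.44×13.1 + 0.28×68.6 = 41.748%
Difference = 41.748 − 56.0536 = -14.3056 pp.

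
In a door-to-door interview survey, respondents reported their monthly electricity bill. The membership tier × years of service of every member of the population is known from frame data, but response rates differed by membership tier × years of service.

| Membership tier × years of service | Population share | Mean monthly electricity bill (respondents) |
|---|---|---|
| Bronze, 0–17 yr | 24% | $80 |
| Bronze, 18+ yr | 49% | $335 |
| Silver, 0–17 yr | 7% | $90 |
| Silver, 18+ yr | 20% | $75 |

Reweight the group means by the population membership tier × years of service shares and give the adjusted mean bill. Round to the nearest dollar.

Reweight to the known membership tier × years of service distribution:
  Bronze, 0–17 yr: 0.24 × 80 = 19.2
  Bronze, 18+ yr: 0.49 × 335 = 164.15
  Silver, 0–17 yr: 0.07 × 90 = 6.3
  Silver, 18+ yr: 0.2 × 75 = 15
Post-stratified estimate = 204.65 → $205.

$205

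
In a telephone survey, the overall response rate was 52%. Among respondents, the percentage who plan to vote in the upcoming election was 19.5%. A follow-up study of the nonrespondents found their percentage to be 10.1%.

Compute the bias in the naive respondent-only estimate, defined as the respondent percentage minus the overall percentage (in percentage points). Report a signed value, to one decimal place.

Nonresponse fraction = 1 − 0.52 = 0.48.
Bias = (nonresponse fraction) × (respondent percentage − nonrespondent percentage)
     = 0.48 × (19.5 − 10.1) = 0.48 × 9.4 = 4.512.

+4.5 percentage points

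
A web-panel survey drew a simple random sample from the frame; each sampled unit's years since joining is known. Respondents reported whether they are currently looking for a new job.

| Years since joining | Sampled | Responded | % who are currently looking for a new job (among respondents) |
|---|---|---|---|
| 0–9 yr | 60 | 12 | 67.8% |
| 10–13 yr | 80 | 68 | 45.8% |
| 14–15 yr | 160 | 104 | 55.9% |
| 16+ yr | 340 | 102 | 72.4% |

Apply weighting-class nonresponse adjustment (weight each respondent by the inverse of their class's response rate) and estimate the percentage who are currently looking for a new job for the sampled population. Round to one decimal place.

Response rates by class: 0–9 yr 12/60 = 20%, 10–13 yr 68/80 = 85%, 14–15 yr 104/160 = 65%, 16+ yr 102/340 = 30%.
Each respondent's weight = sampled/responded in their class; summing within a class gives n_sampled, so:
  0–9 yr: 60 × 67.8 = 4068
  10–13 yr: 80 × 45.8 = 3664
  14–15 yr: 160 × 55.9 = 8944
  16+ yr: 340 × 72.4 = 24616
Adjusted estimate = 41,292 / 640 = 64.5187 → 64.5%.

64.5%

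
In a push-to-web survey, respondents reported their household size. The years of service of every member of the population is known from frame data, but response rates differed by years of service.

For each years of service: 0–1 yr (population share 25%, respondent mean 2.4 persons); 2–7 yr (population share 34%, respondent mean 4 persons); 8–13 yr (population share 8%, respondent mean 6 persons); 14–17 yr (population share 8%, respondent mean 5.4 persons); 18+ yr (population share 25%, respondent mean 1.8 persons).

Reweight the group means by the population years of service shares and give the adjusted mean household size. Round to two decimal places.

3.32

Each cell contributes population-share × respondent value:
  0–1 yr: 0.25 × 2.4 = 0.6
  2–7 yr: 0.34 × 4 = 1.36
  8–13 yr: 0.08 × 6 = 0.48
  14–17 yr: 0.08 × 5.4 = 0.432
  18+ yr: 0.25 × 1.8 = 0.45
Post-stratified estimate = 3.322 → 3.32.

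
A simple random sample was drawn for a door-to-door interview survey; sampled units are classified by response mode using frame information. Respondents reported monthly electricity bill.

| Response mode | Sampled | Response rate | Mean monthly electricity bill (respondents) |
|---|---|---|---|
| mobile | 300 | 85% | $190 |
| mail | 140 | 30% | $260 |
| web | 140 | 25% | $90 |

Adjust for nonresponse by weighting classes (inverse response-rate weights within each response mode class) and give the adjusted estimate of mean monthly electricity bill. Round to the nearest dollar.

Weighting each respondent by the inverse class response rate inflates each class back to its sampled size, so the class weight is n_sampled:
  mobile: 300 × 190 = 57,000
  mail: 140 × 260 = 36,400
  web: 140 × 90 = 12,600
Adjusted estimate = 106,000 / 580 = 182.759 → $183.

$183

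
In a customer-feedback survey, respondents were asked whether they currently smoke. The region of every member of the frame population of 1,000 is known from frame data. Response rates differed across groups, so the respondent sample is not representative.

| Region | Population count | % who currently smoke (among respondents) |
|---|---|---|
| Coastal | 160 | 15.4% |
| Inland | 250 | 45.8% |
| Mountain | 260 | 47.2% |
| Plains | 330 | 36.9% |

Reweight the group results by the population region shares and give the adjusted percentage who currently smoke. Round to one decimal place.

Each cell contributes population-share × respondent value:
  Coastal: (160/1,000) × 15.4 = 2.464
  Inland: (250/1,000) × 45.8 = 11.45
  Mountain: (260/1,000) × 47.2 = 12.272
  Plains: (330/1,000) × 36.9 = 12.177
Post-stratified estimate = 38.363 → 38.4%.

38.4%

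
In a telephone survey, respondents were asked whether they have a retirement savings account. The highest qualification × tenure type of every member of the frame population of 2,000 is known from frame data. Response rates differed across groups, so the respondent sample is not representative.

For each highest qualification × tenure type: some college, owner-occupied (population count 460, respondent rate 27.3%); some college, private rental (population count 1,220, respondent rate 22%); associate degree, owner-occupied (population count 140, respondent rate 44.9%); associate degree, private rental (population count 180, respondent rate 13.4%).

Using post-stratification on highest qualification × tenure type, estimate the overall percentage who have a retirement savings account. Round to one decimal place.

24.0%

Weight each group's respondent value by its population share:
  some college, owner-occupied: (460/2,000) × 27.3 = 6.279
  some college, private rental: (1,220/2,000) × 22 = 13.42
  associate degree, owner-occupied: (140/2,000) × 44.9 = 3.143
  associate degree, private rental: (180/2,000) × 13.4 = 1.206
Post-stratified estimate = 24.048 → 24.0%.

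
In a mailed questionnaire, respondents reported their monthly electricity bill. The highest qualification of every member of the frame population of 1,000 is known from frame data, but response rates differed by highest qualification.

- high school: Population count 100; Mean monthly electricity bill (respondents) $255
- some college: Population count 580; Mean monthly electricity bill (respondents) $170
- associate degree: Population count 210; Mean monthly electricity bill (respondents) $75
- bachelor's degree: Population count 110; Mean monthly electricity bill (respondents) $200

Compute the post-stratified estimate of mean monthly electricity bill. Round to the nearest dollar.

Reweight to the known highest qualification distribution:
  high school: (100/1,000) × 255 = 25.5
  some college: (580/1,000) × 170 = 98.6
  associate degree: (210/1,000) × 75 = 15.75
  bachelor's degree: (110/1,000) × 200 = 22
Post-stratified estimate = 161.85 → $162.

$162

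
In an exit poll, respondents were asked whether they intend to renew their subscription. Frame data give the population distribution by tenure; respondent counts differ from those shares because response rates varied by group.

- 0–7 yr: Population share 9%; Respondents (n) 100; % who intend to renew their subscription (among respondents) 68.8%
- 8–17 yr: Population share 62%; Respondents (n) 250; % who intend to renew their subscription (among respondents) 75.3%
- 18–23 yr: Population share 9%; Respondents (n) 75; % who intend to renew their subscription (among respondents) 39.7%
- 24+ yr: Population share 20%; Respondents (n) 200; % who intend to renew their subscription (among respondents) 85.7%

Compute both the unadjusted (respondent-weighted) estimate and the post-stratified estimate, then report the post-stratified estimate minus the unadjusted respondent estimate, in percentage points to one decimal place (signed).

+0.3 percentage points

Naive respondent-only estimate (weights = respondent counts):
  (100/625)×68.8 + (250/625)×75.3 + (75/625)×39.7 + (200/625)×85.7 = 73.316%
Post-stratifying to population shares instead:
  0.09×68.8 + 0.62×75.3 + 0.09×39.7 + 0.2×85.7 = 73.591%
Difference = 73.591 − 73.316 = 0.275 pp.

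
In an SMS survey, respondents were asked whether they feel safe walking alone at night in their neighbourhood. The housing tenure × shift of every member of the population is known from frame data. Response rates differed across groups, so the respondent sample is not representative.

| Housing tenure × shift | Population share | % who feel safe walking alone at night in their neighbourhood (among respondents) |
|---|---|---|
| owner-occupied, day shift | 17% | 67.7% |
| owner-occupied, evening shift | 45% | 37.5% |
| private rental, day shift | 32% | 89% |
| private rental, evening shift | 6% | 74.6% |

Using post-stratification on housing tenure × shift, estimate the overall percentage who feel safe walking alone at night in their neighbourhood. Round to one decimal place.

61.3%

Weight each group's respondent value by its population share:
  owner-occupied, day shift: 0.17 × 67.7 = 11.509
  owner-occupied, evening shift: 0.45 × 37.5 = 16.875
  private rental, day shift: 0.32 × 89 = 28.48
  private rental, evening shift: 0.06 × 74.6 = 4.476
Post-stratified estimate = 61.34 → 61.3%.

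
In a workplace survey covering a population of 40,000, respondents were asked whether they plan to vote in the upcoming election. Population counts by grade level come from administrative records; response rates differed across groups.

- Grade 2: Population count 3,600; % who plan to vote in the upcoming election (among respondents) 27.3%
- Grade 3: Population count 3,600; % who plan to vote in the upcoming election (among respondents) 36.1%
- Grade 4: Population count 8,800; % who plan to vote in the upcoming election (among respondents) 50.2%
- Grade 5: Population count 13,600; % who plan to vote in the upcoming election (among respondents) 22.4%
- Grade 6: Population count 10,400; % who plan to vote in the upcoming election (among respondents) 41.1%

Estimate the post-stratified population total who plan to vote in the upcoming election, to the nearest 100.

14,000

Apply each group's respondent rate to its population count:
  Grade 2: 3,600 × 27.3% = 982.8
  Grade 3: 3,600 × 36.1% = 1299.6
  Grade 4: 8,800 × 50.2% = 4417.6
  Grade 5: 13,600 × 22.4% = 3046.4
  Grade 6: 10,400 × 41.1% = 4274.4
Estimated total = 14020.8 → 14,000.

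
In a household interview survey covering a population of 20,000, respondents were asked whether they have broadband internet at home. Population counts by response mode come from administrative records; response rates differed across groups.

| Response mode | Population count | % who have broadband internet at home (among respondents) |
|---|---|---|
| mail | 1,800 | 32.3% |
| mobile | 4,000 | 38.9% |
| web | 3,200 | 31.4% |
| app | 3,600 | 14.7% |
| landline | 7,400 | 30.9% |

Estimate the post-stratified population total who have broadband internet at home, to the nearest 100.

Each cell contributes its population count × the respondent rate:
  mail: 1,800 × 32.3% = 581.4
  mobile: 4,000 × 38.9% = 1556
  web: 3,200 × 31.4% = 1004.8
  app: 3,600 × 14.7% = 529.2
  landline: 7,400 × 30.9% = 2286.6
Estimated total = 5958 → 6,000.

6,000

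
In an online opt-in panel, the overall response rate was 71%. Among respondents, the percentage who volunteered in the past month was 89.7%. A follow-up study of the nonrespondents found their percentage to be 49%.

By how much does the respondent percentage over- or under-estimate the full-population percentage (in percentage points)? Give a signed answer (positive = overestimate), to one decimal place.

+11.8 percentage points

Nonresponse fraction = 1 − 0.71 = 0.29.
Bias = (nonresponse fraction) × (respondent percentage − nonrespondent percentage)
     = 0.29 × (89.7 − 49) = 0.29 × 40.7 = 11.803.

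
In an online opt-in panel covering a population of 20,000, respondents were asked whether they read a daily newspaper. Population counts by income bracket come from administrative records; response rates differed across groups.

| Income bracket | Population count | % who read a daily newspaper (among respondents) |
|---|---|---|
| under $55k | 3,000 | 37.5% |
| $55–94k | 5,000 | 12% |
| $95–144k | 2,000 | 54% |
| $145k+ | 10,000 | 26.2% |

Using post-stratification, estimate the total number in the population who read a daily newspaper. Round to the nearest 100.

5,400

Apply each group's respondent rate to its population count:
  under $55k: 3,000 × 37.5% = 1125
  $55–94k: 5,000 × 12% = 600
  $95–144k: 2,000 × 54% = 1080
  $145k+: 10,000 × 26.2% = 2620
Estimated total = 5425 → 5,400.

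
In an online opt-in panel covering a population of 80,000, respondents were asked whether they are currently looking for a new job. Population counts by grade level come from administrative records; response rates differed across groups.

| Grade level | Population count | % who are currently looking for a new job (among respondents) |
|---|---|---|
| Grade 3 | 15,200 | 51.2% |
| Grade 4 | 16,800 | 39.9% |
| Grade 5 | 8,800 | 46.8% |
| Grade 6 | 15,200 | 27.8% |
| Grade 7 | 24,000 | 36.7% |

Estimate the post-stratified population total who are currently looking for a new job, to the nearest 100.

Estimated count per cell = population count × respondent percentage:
  Grade 3: 15,200 × 51.2% = 7782.4
  Grade 4: 16,800 × 39.9% = 6703.2
  Grade 5: 8,800 × 46.8% = 4118.4
  Grade 6: 15,200 × 27.8% = 4225.6
  Grade 7: 24,000 × 36.7% = 8808
Estimated total = 31637.6 → 31,600.

31,600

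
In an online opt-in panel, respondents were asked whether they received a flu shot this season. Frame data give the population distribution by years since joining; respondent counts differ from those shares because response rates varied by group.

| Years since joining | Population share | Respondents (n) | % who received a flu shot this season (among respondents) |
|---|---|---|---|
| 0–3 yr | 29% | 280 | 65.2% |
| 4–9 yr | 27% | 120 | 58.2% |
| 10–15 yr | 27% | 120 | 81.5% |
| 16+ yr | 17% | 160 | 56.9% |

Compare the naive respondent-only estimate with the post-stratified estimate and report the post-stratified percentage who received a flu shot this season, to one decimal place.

66.3%

Unadjusted (pooled respondent) estimate weights by respondent counts:
  (280/680)×65.2 + (120/680)×58.2 + (120/680)×81.5 + (160/680)×56.9 = 64.8882%
Post-stratifying to population shares instead:
  0.29×65.2 + 0.27×58.2 + 0.27×81.5 + 0.17×56.9 = 66.3%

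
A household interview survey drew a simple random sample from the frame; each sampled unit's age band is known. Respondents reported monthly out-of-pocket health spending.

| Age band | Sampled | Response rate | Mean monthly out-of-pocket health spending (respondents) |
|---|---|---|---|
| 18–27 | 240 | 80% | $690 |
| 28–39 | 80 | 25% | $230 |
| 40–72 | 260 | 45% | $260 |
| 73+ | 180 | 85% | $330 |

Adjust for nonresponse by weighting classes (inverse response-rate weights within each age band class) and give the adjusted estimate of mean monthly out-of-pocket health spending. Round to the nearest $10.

Weighting each respondent by the inverse class response rate inflates each class back to its sampled size, so the class weight is n_sampled:
  18–27: 240 × 690 = 165,600
  28–39: 80 × 230 = 18,400
  40–72: 260 × 260 = 67,600
  73+: 180 × 330 = 59,400
Adjusted estimate = 311,000 / 760 = 409.211 → $410.

$410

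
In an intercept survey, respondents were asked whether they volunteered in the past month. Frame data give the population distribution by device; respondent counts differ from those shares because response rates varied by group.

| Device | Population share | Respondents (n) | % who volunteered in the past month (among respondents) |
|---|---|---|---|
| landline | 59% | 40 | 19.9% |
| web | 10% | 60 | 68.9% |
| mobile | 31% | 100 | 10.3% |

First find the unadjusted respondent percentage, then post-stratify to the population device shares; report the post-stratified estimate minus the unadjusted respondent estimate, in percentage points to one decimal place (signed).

-8.0 percentage points

Unadjusted (pooled respondent) estimate weights by respondent counts:
  (40/200)×19.9 + (60/200)×68.9 + (100/200)×10.3 = 29.8%
Reweighting by population device shares:
  0.59×19.9 + 0.1×68.9 + 0.31×10.3 = 21.824%
Difference = 21.824 − 29.8 = -7.976 pp.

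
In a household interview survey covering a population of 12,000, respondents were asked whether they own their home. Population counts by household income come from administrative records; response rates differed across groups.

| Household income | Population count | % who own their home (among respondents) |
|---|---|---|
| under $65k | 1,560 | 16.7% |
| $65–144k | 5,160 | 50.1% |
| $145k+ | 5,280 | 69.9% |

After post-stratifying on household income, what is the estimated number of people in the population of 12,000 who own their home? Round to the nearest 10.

Each cell contributes its population count × the respondent rate:
  under $65k: 1,560 × 16.7% = 260.52
  $65–144k: 5,160 × 50.1% = 2585.16
  $145k+: 5,280 × 69.9% = 3690.72
Estimated total = 6536.4 → 6,540.

6,540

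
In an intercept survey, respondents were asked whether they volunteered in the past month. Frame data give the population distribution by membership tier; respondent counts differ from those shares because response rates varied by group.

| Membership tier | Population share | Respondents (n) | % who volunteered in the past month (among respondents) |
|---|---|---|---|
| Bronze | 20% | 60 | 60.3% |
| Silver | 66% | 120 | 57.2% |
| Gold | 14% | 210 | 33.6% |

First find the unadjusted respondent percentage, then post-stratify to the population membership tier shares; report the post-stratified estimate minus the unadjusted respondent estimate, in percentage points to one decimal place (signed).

+9.5 percentage points

Naive respondent-only estimate (weights = respondent counts):
  (60/390)×60.3 + (120/390)×57.2 + (210/390)×33.6 = 44.9692%
Post-stratifying to population shares instead:
  0.2×60.3 + 0.66×57.2 + 0.14×33.6 = 54.516%
Difference = 54.516 − 44.9692 = 9.5468 pp.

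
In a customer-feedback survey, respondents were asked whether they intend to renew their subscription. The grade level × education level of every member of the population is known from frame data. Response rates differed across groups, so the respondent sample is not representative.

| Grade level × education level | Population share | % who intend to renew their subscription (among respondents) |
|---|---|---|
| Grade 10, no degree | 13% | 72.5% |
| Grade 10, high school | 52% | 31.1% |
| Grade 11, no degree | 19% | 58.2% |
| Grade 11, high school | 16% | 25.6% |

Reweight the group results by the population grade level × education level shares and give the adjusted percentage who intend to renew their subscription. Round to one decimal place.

40.8%

Post-stratification weights by population share, not respondent share:
  Grade 10, no degree: 0.13 × 72.5 = 9.425
  Grade 10, high school: 0.52 × 31.1 = 16.172
  Grade 11, no degree: 0.19 × 58.2 = 11.058
  Grade 11, high school: 0.16 × 25.6 = 4.096
Post-stratified estimate = 40.751 → 40.8%.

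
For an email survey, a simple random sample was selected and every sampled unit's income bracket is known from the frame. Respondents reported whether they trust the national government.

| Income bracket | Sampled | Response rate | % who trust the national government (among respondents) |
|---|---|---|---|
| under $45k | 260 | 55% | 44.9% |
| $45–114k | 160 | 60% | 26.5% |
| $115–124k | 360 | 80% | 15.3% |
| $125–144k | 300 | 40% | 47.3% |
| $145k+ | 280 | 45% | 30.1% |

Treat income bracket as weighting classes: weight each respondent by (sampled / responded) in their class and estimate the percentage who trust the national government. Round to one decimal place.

32.4%

Each respondent's weight = sampled/responded in their class; summing within a class gives n_sampled, so:
  under $45k: 260 × 44.9 = 11,674
  $45–114k: 160 × 26.5 = 4240
  $115–124k: 360 × 15.3 = 5508
  $125–144k: 300 × 47.3 = 14,190
  $145k+: 280 × 30.1 = 8428
Adjusted estimate = 44,040 / 1,360 = 32.3824 → 32.4%.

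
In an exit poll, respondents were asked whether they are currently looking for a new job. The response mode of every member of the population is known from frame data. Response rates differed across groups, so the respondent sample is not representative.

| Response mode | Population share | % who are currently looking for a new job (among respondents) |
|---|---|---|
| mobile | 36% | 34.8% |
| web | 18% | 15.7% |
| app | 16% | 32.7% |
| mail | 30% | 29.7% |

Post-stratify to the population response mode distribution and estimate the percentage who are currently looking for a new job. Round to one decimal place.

Weight each group's respondent value by its population share:
  mobile: 0.36 × 34.8 = 12.528
  web: 0.18 × 15.7 = 2.826
  app: 0.16 × 32.7 = 5.232
  mail: 0.3 × 29.7 = 8.91
Post-stratified estimate = 29.496 → 29.5%.

29.5%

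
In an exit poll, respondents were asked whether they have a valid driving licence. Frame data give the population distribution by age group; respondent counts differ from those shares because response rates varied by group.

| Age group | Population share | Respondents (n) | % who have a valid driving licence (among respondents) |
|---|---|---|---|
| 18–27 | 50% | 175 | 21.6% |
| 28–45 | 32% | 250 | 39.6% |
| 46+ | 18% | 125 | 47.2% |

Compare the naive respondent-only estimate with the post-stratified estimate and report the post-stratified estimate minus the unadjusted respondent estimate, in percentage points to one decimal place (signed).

-3.6 percentage points

Unadjusted (pooled respondent) estimate weights by respondent counts:
  (175/550)×21.6 + (250/550)×39.6 + (125/550)×47.2 = 35.6%
Reweighting by population age group shares:
  0.5×21.6 + 0.32×39.6 + 0.18×47.2 = 31.968%
Difference = 31.968 − 35.6 = -3.632 pp.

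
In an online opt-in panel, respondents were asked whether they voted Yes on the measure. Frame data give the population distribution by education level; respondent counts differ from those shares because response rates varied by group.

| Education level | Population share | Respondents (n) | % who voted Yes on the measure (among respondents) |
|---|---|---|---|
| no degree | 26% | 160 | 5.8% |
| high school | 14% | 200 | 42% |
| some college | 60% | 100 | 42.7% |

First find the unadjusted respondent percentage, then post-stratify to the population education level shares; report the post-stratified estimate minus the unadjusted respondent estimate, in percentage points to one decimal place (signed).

Naive respondent-only estimate (weights = respondent counts):
  (160/460)×5.8 + (200/460)×42 + (100/460)×42.7 = 29.5609%
Post-stratified estimate weights by population shares:
  0.26×5.8 + 0.14×42 + 0.6×42.7 = 33.008%
Difference = 33.008 − 29.5609 = 3.4471 pp.

+3.4 percentage points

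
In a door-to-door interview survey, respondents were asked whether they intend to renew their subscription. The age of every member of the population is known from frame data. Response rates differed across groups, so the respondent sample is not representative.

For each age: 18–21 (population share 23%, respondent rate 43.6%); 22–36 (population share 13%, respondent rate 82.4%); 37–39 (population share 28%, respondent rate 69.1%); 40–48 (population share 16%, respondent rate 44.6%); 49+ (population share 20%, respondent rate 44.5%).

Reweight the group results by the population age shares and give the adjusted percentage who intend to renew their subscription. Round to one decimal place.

Weight each group's respondent value by its population share:
  18–21: 0.23 × 43.6 = 10.028
  22–36: 0.13 × 82.4 = 10.712
  37–39: 0.28 × 69.1 = 19.348
  40–48: 0.16 × 44.6 = 7.136
  49+: 0.2 × 44.5 = 8.9
Post-stratified estimate = 56.124 → 56.1%.

56.1%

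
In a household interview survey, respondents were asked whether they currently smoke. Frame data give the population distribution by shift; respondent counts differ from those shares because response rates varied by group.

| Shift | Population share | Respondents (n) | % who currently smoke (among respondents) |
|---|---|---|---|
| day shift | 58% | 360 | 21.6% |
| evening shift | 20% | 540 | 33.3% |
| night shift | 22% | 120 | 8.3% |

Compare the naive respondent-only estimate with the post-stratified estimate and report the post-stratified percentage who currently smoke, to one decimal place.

Without adjustment, the pooled respondent share is:
  (360/1020)×21.6 + (540/1020)×33.3 + (120/1020)×8.3 = 26.2294%
Post-stratified estimate weights by population shares:
  0.58×21.6 + 0.2×33.3 + 0.22×8.3 = 21.014%

21.0%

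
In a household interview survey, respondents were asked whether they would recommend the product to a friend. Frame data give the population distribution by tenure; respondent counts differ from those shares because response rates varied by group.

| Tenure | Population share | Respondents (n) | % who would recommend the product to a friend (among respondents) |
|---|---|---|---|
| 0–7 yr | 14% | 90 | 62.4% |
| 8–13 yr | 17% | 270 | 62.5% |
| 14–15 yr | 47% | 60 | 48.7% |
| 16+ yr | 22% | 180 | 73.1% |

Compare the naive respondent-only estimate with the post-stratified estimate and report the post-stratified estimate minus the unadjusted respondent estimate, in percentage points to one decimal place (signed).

Unadjusted (pooled respondent) estimate weights by respondent counts:
  (90/600)×62.4 + (270/600)×62.5 + (60/600)×48.7 + (180/600)×73.1 = 64.285%
Post-stratified estimate weights by population shares:
  0.14×62.4 + 0.17×62.5 + 0.47×48.7 + 0.22×73.1 = 58.332%
Difference = 58.332 − 64.285 = -5.953 pp.

-6.0 percentage points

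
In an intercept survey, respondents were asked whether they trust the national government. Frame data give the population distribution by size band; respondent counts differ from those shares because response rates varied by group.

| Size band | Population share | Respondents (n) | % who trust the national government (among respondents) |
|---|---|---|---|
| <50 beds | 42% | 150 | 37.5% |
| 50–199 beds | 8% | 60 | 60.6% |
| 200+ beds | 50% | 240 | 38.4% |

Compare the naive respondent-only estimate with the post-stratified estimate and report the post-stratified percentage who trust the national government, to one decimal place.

39.8%

Unadjusted (pooled respondent) estimate weights by respondent counts:
  (150/450)×37.5 + (60/450)×60.6 + (240/450)×38.4 = 41.06%
Reweighting by population size band shares:
  0.42×37.5 + 0.08×60.6 + 0.5×38.4 = 39.798%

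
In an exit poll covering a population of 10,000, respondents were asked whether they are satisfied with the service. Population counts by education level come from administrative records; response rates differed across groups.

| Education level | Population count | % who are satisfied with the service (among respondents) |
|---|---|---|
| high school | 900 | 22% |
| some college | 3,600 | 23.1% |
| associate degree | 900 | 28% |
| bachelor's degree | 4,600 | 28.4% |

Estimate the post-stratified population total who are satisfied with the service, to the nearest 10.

Apply each group's respondent rate to its population count:
  high school: 900 × 22% = 198
  some college: 3,600 × 23.1% = 831.6
  associate degree: 900 × 28% = 252
  bachelor's degree: 4,600 × 28.4% = 1306.4
Estimated total = 2588 → 2,590.

2,590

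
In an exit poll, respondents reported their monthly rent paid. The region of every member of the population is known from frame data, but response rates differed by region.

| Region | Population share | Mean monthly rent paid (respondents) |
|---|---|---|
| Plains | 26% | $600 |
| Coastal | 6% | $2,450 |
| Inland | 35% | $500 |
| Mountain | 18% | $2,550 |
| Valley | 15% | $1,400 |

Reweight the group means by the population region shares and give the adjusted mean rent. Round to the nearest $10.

$1,150

Weight each group's respondent value by its population share:
  Plains: 0.26 × 600 = 156
  Coastal: 0.06 × 2450 = 147
  Inland: 0.35 × 500 = 175
  Mountain: 0.18 × 2550 = 459
  Valley: 0.15 × 1400 = 210
Post-stratified estimate = 1147 → $1,150.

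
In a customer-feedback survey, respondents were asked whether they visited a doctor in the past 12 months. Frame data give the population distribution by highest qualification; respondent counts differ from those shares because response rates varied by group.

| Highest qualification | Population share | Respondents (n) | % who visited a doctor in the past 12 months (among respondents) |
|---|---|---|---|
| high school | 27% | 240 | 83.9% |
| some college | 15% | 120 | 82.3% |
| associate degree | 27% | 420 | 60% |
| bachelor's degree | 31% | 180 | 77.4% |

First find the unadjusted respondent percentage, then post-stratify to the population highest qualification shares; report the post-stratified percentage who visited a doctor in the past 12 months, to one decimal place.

75.2%

Unadjusted (pooled respondent) estimate weights by respondent counts:
  (240/960)×83.9 + (120/960)×82.3 + (420/960)×60 + (180/960)×77.4 = 72.025%
Post-stratifying to population shares instead:
  0.27×83.9 + 0.15×82.3 + 0.27×60 + 0.31×77.4 = 75.192%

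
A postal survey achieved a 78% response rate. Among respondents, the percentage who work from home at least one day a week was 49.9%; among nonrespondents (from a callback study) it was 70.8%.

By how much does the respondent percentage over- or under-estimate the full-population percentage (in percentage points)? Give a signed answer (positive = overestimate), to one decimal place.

-4.6 percentage points

Nonresponse fraction = 1 − 0.78 = 0.22.
Bias = (nonresponse fraction) × (respondent percentage − nonrespondent percentage)
     = 0.22 × (49.9 − 70.8) = 0.22 × -20.9 = -4.598.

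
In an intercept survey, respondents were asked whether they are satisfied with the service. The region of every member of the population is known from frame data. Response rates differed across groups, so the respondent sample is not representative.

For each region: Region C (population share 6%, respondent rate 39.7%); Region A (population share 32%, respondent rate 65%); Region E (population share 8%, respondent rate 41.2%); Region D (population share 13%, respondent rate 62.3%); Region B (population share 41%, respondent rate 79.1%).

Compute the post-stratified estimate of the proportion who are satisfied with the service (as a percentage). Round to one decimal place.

67.0%

Reweight to the known region distribution:
  Region C: 0.06 × 39.7 = 2.382
  Region A: 0.32 × 65 = 20.8
  Region E: 0.08 × 41.2 = 3.296
  Region D: 0.13 × 62.3 = 8.099
  Region B: 0.41 × 79.1 = 32.431
Post-stratified estimate = 67.008 → 67.0%.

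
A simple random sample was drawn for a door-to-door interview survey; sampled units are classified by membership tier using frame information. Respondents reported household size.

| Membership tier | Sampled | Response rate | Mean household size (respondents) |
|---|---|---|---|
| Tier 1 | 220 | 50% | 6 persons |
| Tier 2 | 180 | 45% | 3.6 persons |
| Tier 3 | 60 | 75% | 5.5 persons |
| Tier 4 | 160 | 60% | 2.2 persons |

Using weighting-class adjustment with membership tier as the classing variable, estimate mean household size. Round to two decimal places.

4.27

Inverse-response-rate weighting restores each class to its sampled count, so class totals weight by n_sampled:
  Tier 1: 220 × 6 = 1320
  Tier 2: 180 × 3.6 = 648
  Tier 3: 60 × 5.5 = 330
  Tier 4: 160 × 2.2 = 352
Adjusted estimate = 2650 / 620 = 4.27419 → 4.27.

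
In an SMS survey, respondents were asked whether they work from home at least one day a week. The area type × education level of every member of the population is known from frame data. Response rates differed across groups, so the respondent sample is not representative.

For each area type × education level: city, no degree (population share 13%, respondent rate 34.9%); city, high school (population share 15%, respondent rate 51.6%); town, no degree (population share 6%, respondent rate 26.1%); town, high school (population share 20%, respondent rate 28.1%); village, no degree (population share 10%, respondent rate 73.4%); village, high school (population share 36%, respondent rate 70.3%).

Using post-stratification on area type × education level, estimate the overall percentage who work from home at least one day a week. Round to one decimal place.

Each cell contributes population-share × respondent value:
  city, no degree: 0.13 × 34.9 = 4.537
  city, high school: 0.15 × 51.6 = 7.74
  town, no degree: 0.06 × 26.1 = 1.566
  town, high school: 0.2 × 28.1 = 5.62
  village, no degree: 0.1 × 73.4 = 7.34
  village, high school: 0.36 × 70.3 = 25.308
Post-stratified estimate = 52.111 → 52.1%.

52.1%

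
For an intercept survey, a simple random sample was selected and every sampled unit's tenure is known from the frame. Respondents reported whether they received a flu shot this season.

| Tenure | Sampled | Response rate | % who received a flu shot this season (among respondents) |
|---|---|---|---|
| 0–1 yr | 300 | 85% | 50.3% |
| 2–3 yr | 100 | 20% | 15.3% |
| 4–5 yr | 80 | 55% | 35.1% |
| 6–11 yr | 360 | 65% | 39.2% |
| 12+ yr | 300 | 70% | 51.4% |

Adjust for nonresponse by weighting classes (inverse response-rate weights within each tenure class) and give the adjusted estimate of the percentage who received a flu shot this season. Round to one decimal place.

42.9%

Each respondent's weight = sampled/responded in their class; summing within a class gives n_sampled, so:
  0–1 yr: 300 × 50.3 = 15,090
  2–3 yr: 100 × 15.3 = 1530
  4–5 yr: 80 × 35.1 = 2808
  6–11 yr: 360 × 39.2 = 14112
  12+ yr: 300 × 51.4 = 15,420
Adjusted estimate = 48,960 / 1,140 = 42.9474 → 42.9%.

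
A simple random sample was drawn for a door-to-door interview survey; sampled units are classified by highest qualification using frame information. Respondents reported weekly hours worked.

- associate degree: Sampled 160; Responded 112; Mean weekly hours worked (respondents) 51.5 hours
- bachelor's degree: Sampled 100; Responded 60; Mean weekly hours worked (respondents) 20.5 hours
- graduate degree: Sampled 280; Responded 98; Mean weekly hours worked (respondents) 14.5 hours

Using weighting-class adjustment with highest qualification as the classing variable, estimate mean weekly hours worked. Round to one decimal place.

Class response rates: associate degree 112/160 = 70%, bachelor's degree 60/100 = 60%, graduate degree 98/280 = 35%.
Inverse-response-rate weighting restores each class to its sampled count, so class totals weight by n_sampled:
  associate degree: 160 × 51.5 = 8240
  bachelor's degree: 100 × 20.5 = 2050
  graduate degree: 280 × 14.5 = 4060
Adjusted estimate = 14,350 / 540 = 26.5741 → 26.6.

26.6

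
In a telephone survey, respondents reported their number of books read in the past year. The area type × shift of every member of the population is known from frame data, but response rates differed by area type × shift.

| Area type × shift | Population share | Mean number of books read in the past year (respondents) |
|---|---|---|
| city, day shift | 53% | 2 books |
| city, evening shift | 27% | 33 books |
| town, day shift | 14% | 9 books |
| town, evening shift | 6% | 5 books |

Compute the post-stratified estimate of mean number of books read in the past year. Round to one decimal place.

11.5

Post-stratification weights by population share, not respondent share:
  city, day shift: 0.53 × 2 = 1.06
  city, evening shift: 0.27 × 33 = 8.91
  town, day shift: 0.14 × 9 = 1.26
  town, evening shift: 0.06 × 5 = 0.3
Post-stratified estimate = 11.53 → 11.5.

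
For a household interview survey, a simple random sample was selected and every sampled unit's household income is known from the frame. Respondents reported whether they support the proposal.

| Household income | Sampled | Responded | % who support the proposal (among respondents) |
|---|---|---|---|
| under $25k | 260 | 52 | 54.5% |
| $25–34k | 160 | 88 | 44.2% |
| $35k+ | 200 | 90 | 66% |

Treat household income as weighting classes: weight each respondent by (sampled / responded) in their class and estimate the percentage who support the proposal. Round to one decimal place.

Class response rates: under $25k 52/260 = 20%, $25–34k 88/160 = 55%, $35k+ 90/200 = 45%.
With weight = n_sampled/n_responded per class, the weighted class total is n_sampled:
  under $25k: 260 × 54.5 = 14,170
  $25–34k: 160 × 44.2 = 7072
  $35k+: 200 × 66 = 13,200
Adjusted estimate = 34,442 / 620 = 55.5516 → 55.6%.

55.6%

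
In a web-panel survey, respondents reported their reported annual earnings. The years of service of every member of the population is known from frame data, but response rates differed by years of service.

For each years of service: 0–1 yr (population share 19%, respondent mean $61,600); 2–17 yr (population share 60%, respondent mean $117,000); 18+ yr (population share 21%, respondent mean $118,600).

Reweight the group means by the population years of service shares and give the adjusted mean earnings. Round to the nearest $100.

$106,800

Post-stratification weights by population share, not respondent share:
  0–1 yr: 0.19 × 61,600 = 11,704
  2–17 yr: 0.6 × 117,000 = 70,200
  18+ yr: 0.21 × 118,600 = 24,906
Post-stratified estimate = 106,810 → $106,800.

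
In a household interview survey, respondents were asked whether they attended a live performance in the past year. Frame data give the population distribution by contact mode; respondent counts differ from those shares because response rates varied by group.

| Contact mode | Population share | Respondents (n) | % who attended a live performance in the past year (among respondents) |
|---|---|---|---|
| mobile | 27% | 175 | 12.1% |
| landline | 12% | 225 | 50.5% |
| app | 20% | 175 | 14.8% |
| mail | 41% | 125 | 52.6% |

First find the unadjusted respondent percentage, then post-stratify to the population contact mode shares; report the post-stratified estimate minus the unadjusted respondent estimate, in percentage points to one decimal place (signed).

+1.5 percentage points

Without adjustment, the pooled respondent share is:
  (175/700)×12.1 + (225/700)×50.5 + (175/700)×14.8 + (125/700)×52.6 = 32.35%
Reweighting by population contact mode shares:
  0.27×12.1 + 0.12×50.5 + 0.2×14.8 + 0.41×52.6 = 33.853%
Difference = 33.853 − 32.35 = 1.503 pp.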